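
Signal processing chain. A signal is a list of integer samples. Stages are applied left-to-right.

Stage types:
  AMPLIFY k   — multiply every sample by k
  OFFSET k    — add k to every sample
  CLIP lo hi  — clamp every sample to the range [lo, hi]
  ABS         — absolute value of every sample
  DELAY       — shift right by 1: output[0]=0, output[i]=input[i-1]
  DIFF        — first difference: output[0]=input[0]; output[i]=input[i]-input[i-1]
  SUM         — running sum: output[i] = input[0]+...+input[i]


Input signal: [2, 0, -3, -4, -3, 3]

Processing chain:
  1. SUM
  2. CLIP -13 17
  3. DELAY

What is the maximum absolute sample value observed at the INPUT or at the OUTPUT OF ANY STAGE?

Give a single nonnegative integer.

Input: [2, 0, -3, -4, -3, 3] (max |s|=4)
Stage 1 (SUM): sum[0..0]=2, sum[0..1]=2, sum[0..2]=-1, sum[0..3]=-5, sum[0..4]=-8, sum[0..5]=-5 -> [2, 2, -1, -5, -8, -5] (max |s|=8)
Stage 2 (CLIP -13 17): clip(2,-13,17)=2, clip(2,-13,17)=2, clip(-1,-13,17)=-1, clip(-5,-13,17)=-5, clip(-8,-13,17)=-8, clip(-5,-13,17)=-5 -> [2, 2, -1, -5, -8, -5] (max |s|=8)
Stage 3 (DELAY): [0, 2, 2, -1, -5, -8] = [0, 2, 2, -1, -5, -8] -> [0, 2, 2, -1, -5, -8] (max |s|=8)
Overall max amplitude: 8

Answer: 8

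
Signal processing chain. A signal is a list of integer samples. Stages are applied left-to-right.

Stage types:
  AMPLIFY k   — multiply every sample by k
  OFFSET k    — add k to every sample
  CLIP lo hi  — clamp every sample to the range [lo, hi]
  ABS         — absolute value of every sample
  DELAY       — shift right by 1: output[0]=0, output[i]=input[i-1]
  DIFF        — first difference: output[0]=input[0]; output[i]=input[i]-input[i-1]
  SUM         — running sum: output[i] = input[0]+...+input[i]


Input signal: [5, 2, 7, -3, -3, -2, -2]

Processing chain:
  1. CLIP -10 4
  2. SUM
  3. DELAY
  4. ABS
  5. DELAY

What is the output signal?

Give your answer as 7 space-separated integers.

Input: [5, 2, 7, -3, -3, -2, -2]
Stage 1 (CLIP -10 4): clip(5,-10,4)=4, clip(2,-10,4)=2, clip(7,-10,4)=4, clip(-3,-10,4)=-3, clip(-3,-10,4)=-3, clip(-2,-10,4)=-2, clip(-2,-10,4)=-2 -> [4, 2, 4, -3, -3, -2, -2]
Stage 2 (SUM): sum[0..0]=4, sum[0..1]=6, sum[0..2]=10, sum[0..3]=7, sum[0..4]=4, sum[0..5]=2, sum[0..6]=0 -> [4, 6, 10, 7, 4, 2, 0]
Stage 3 (DELAY): [0, 4, 6, 10, 7, 4, 2] = [0, 4, 6, 10, 7, 4, 2] -> [0, 4, 6, 10, 7, 4, 2]
Stage 4 (ABS): |0|=0, |4|=4, |6|=6, |10|=10, |7|=7, |4|=4, |2|=2 -> [0, 4, 6, 10, 7, 4, 2]
Stage 5 (DELAY): [0, 0, 4, 6, 10, 7, 4] = [0, 0, 4, 6, 10, 7, 4] -> [0, 0, 4, 6, 10, 7, 4]

Answer: 0 0 4 6 10 7 4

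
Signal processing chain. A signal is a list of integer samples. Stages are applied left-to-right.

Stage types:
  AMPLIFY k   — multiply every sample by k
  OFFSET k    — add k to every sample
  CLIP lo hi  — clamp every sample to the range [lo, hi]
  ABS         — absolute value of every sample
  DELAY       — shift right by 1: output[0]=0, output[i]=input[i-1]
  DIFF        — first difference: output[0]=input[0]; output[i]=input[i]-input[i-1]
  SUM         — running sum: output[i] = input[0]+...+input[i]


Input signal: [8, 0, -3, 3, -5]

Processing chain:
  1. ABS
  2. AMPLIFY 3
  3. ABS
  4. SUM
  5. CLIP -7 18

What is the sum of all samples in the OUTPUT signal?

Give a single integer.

Answer: 90

Derivation:
Input: [8, 0, -3, 3, -5]
Stage 1 (ABS): |8|=8, |0|=0, |-3|=3, |3|=3, |-5|=5 -> [8, 0, 3, 3, 5]
Stage 2 (AMPLIFY 3): 8*3=24, 0*3=0, 3*3=9, 3*3=9, 5*3=15 -> [24, 0, 9, 9, 15]
Stage 3 (ABS): |24|=24, |0|=0, |9|=9, |9|=9, |15|=15 -> [24, 0, 9, 9, 15]
Stage 4 (SUM): sum[0..0]=24, sum[0..1]=24, sum[0..2]=33, sum[0..3]=42, sum[0..4]=57 -> [24, 24, 33, 42, 57]
Stage 5 (CLIP -7 18): clip(24,-7,18)=18, clip(24,-7,18)=18, clip(33,-7,18)=18, clip(42,-7,18)=18, clip(57,-7,18)=18 -> [18, 18, 18, 18, 18]
Output sum: 90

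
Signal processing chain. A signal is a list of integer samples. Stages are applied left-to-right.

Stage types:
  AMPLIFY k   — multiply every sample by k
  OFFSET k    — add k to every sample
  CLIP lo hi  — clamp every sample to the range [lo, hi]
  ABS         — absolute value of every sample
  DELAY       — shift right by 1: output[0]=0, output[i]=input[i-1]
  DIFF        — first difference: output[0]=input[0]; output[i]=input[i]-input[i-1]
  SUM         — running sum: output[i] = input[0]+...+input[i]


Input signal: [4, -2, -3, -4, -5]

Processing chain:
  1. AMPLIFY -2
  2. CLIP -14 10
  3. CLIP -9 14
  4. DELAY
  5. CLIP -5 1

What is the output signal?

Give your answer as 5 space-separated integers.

Answer: 0 -5 1 1 1

Derivation:
Input: [4, -2, -3, -4, -5]
Stage 1 (AMPLIFY -2): 4*-2=-8, -2*-2=4, -3*-2=6, -4*-2=8, -5*-2=10 -> [-8, 4, 6, 8, 10]
Stage 2 (CLIP -14 10): clip(-8,-14,10)=-8, clip(4,-14,10)=4, clip(6,-14,10)=6, clip(8,-14,10)=8, clip(10,-14,10)=10 -> [-8, 4, 6, 8, 10]
Stage 3 (CLIP -9 14): clip(-8,-9,14)=-8, clip(4,-9,14)=4, clip(6,-9,14)=6, clip(8,-9,14)=8, clip(10,-9,14)=10 -> [-8, 4, 6, 8, 10]
Stage 4 (DELAY): [0, -8, 4, 6, 8] = [0, -8, 4, 6, 8] -> [0, -8, 4, 6, 8]
Stage 5 (CLIP -5 1): clip(0,-5,1)=0, clip(-8,-5,1)=-5, clip(4,-5,1)=1, clip(6,-5,1)=1, clip(8,-5,1)=1 -> [0, -5, 1, 1, 1]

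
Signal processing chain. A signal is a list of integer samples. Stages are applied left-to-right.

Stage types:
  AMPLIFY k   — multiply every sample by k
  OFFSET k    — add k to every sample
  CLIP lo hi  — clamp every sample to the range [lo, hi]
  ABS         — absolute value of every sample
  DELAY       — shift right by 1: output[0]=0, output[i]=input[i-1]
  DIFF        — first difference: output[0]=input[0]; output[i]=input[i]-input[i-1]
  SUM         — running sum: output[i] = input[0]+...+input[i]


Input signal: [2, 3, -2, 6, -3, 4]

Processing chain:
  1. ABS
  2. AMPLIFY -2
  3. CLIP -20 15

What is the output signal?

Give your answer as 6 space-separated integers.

Input: [2, 3, -2, 6, -3, 4]
Stage 1 (ABS): |2|=2, |3|=3, |-2|=2, |6|=6, |-3|=3, |4|=4 -> [2, 3, 2, 6, 3, 4]
Stage 2 (AMPLIFY -2): 2*-2=-4, 3*-2=-6, 2*-2=-4, 6*-2=-12, 3*-2=-6, 4*-2=-8 -> [-4, -6, -4, -12, -6, -8]
Stage 3 (CLIP -20 15): clip(-4,-20,15)=-4, clip(-6,-20,15)=-6, clip(-4,-20,15)=-4, clip(-12,-20,15)=-12, clip(-6,-20,15)=-6, clip(-8,-20,15)=-8 -> [-4, -6, -4, -12, -6, -8]

Answer: -4 -6 -4 -12 -6 -8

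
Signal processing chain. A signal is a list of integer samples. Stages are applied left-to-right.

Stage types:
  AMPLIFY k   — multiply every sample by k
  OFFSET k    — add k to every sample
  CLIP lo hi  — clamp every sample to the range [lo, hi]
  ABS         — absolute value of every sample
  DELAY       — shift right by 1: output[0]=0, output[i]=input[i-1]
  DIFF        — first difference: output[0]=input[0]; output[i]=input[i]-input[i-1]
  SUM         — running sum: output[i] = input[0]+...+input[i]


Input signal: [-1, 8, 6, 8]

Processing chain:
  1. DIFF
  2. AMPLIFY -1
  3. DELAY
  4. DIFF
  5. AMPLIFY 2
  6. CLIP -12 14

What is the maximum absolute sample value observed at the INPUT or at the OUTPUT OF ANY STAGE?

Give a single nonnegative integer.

Answer: 22

Derivation:
Input: [-1, 8, 6, 8] (max |s|=8)
Stage 1 (DIFF): s[0]=-1, 8--1=9, 6-8=-2, 8-6=2 -> [-1, 9, -2, 2] (max |s|=9)
Stage 2 (AMPLIFY -1): -1*-1=1, 9*-1=-9, -2*-1=2, 2*-1=-2 -> [1, -9, 2, -2] (max |s|=9)
Stage 3 (DELAY): [0, 1, -9, 2] = [0, 1, -9, 2] -> [0, 1, -9, 2] (max |s|=9)
Stage 4 (DIFF): s[0]=0, 1-0=1, -9-1=-10, 2--9=11 -> [0, 1, -10, 11] (max |s|=11)
Stage 5 (AMPLIFY 2): 0*2=0, 1*2=2, -10*2=-20, 11*2=22 -> [0, 2, -20, 22] (max |s|=22)
Stage 6 (CLIP -12 14): clip(0,-12,14)=0, clip(2,-12,14)=2, clip(-20,-12,14)=-12, clip(22,-12,14)=14 -> [0, 2, -12, 14] (max |s|=14)
Overall max amplitude: 22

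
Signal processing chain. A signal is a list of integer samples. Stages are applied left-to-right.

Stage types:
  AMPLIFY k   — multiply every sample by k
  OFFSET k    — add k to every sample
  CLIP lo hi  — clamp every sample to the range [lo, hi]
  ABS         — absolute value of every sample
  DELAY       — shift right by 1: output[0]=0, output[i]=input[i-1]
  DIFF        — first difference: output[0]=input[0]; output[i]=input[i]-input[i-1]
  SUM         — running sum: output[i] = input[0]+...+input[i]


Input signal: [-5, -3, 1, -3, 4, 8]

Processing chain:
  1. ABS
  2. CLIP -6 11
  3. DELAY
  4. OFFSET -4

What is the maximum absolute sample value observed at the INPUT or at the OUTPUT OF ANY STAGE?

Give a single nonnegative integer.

Answer: 8

Derivation:
Input: [-5, -3, 1, -3, 4, 8] (max |s|=8)
Stage 1 (ABS): |-5|=5, |-3|=3, |1|=1, |-3|=3, |4|=4, |8|=8 -> [5, 3, 1, 3, 4, 8] (max |s|=8)
Stage 2 (CLIP -6 11): clip(5,-6,11)=5, clip(3,-6,11)=3, clip(1,-6,11)=1, clip(3,-6,11)=3, clip(4,-6,11)=4, clip(8,-6,11)=8 -> [5, 3, 1, 3, 4, 8] (max |s|=8)
Stage 3 (DELAY): [0, 5, 3, 1, 3, 4] = [0, 5, 3, 1, 3, 4] -> [0, 5, 3, 1, 3, 4] (max |s|=5)
Stage 4 (OFFSET -4): 0+-4=-4, 5+-4=1, 3+-4=-1, 1+-4=-3, 3+-4=-1, 4+-4=0 -> [-4, 1, -1, -3, -1, 0] (max |s|=4)
Overall max amplitude: 8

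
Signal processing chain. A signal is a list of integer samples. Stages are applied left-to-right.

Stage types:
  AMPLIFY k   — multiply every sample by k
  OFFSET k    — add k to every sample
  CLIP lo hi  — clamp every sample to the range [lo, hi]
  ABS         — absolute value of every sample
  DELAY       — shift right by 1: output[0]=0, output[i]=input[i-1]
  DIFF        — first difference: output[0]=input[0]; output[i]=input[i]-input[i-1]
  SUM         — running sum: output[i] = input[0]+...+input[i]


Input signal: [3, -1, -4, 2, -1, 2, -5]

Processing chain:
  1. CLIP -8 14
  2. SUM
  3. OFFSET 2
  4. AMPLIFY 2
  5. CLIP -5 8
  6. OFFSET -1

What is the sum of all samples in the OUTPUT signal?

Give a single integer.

Answer: 17

Derivation:
Input: [3, -1, -4, 2, -1, 2, -5]
Stage 1 (CLIP -8 14): clip(3,-8,14)=3, clip(-1,-8,14)=-1, clip(-4,-8,14)=-4, clip(2,-8,14)=2, clip(-1,-8,14)=-1, clip(2,-8,14)=2, clip(-5,-8,14)=-5 -> [3, -1, -4, 2, -1, 2, -5]
Stage 2 (SUM): sum[0..0]=3, sum[0..1]=2, sum[0..2]=-2, sum[0..3]=0, sum[0..4]=-1, sum[0..5]=1, sum[0..6]=-4 -> [3, 2, -2, 0, -1, 1, -4]
Stage 3 (OFFSET 2): 3+2=5, 2+2=4, -2+2=0, 0+2=2, -1+2=1, 1+2=3, -4+2=-2 -> [5, 4, 0, 2, 1, 3, -2]
Stage 4 (AMPLIFY 2): 5*2=10, 4*2=8, 0*2=0, 2*2=4, 1*2=2, 3*2=6, -2*2=-4 -> [10, 8, 0, 4, 2, 6, -4]
Stage 5 (CLIP -5 8): clip(10,-5,8)=8, clip(8,-5,8)=8, clip(0,-5,8)=0, clip(4,-5,8)=4, clip(2,-5,8)=2, clip(6,-5,8)=6, clip(-4,-5,8)=-4 -> [8, 8, 0, 4, 2, 6, -4]
Stage 6 (OFFSET -1): 8+-1=7, 8+-1=7, 0+-1=-1, 4+-1=3, 2+-1=1, 6+-1=5, -4+-1=-5 -> [7, 7, -1, 3, 1, 5, -5]
Output sum: 17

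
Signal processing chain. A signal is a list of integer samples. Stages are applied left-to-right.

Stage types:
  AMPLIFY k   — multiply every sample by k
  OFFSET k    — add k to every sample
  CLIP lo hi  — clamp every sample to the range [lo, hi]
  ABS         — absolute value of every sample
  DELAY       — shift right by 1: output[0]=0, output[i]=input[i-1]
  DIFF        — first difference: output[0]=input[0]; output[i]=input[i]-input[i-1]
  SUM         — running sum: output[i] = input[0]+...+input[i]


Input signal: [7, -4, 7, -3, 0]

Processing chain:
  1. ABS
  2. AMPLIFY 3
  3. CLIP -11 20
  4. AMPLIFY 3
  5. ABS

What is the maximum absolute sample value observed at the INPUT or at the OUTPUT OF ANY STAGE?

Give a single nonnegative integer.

Input: [7, -4, 7, -3, 0] (max |s|=7)
Stage 1 (ABS): |7|=7, |-4|=4, |7|=7, |-3|=3, |0|=0 -> [7, 4, 7, 3, 0] (max |s|=7)
Stage 2 (AMPLIFY 3): 7*3=21, 4*3=12, 7*3=21, 3*3=9, 0*3=0 -> [21, 12, 21, 9, 0] (max |s|=21)
Stage 3 (CLIP -11 20): clip(21,-11,20)=20, clip(12,-11,20)=12, clip(21,-11,20)=20, clip(9,-11,20)=9, clip(0,-11,20)=0 -> [20, 12, 20, 9, 0] (max |s|=20)
Stage 4 (AMPLIFY 3): 20*3=60, 12*3=36, 20*3=60, 9*3=27, 0*3=0 -> [60, 36, 60, 27, 0] (max |s|=60)
Stage 5 (ABS): |60|=60, |36|=36, |60|=60, |27|=27, |0|=0 -> [60, 36, 60, 27, 0] (max |s|=60)
Overall max amplitude: 60

Answer: 60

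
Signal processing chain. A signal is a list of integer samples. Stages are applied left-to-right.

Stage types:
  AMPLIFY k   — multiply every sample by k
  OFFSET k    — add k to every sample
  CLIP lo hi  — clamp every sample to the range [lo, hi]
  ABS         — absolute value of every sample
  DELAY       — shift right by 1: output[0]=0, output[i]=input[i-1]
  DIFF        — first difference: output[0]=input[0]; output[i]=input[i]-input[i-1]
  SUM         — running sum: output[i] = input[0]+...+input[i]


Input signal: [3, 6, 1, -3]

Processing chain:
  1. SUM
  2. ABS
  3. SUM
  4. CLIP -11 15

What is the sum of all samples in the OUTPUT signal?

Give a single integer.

Input: [3, 6, 1, -3]
Stage 1 (SUM): sum[0..0]=3, sum[0..1]=9, sum[0..2]=10, sum[0..3]=7 -> [3, 9, 10, 7]
Stage 2 (ABS): |3|=3, |9|=9, |10|=10, |7|=7 -> [3, 9, 10, 7]
Stage 3 (SUM): sum[0..0]=3, sum[0..1]=12, sum[0..2]=22, sum[0..3]=29 -> [3, 12, 22, 29]
Stage 4 (CLIP -11 15): clip(3,-11,15)=3, clip(12,-11,15)=12, clip(22,-11,15)=15, clip(29,-11,15)=15 -> [3, 12, 15, 15]
Output sum: 45

Answer: 45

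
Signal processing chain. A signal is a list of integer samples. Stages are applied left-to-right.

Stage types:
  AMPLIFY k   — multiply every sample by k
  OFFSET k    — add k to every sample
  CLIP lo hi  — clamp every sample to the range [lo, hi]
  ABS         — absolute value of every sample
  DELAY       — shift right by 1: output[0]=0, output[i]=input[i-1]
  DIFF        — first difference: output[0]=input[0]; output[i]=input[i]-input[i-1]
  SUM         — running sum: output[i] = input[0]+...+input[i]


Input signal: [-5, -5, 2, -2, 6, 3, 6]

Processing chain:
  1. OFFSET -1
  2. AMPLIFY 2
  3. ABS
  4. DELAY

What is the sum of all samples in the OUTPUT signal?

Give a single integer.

Answer: 46

Derivation:
Input: [-5, -5, 2, -2, 6, 3, 6]
Stage 1 (OFFSET -1): -5+-1=-6, -5+-1=-6, 2+-1=1, -2+-1=-3, 6+-1=5, 3+-1=2, 6+-1=5 -> [-6, -6, 1, -3, 5, 2, 5]
Stage 2 (AMPLIFY 2): -6*2=-12, -6*2=-12, 1*2=2, -3*2=-6, 5*2=10, 2*2=4, 5*2=10 -> [-12, -12, 2, -6, 10, 4, 10]
Stage 3 (ABS): |-12|=12, |-12|=12, |2|=2, |-6|=6, |10|=10, |4|=4, |10|=10 -> [12, 12, 2, 6, 10, 4, 10]
Stage 4 (DELAY): [0, 12, 12, 2, 6, 10, 4] = [0, 12, 12, 2, 6, 10, 4] -> [0, 12, 12, 2, 6, 10, 4]
Output sum: 46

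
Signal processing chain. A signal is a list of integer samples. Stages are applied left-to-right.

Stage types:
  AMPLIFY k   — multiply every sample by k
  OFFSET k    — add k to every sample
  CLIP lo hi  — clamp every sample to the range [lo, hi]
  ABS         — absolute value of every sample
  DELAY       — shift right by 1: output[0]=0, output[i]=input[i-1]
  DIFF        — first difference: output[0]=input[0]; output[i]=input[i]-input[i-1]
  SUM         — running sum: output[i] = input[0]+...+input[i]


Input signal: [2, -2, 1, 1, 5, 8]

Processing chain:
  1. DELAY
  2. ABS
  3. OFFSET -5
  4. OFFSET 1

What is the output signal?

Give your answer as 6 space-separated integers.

Answer: -4 -2 -2 -3 -3 1

Derivation:
Input: [2, -2, 1, 1, 5, 8]
Stage 1 (DELAY): [0, 2, -2, 1, 1, 5] = [0, 2, -2, 1, 1, 5] -> [0, 2, -2, 1, 1, 5]
Stage 2 (ABS): |0|=0, |2|=2, |-2|=2, |1|=1, |1|=1, |5|=5 -> [0, 2, 2, 1, 1, 5]
Stage 3 (OFFSET -5): 0+-5=-5, 2+-5=-3, 2+-5=-3, 1+-5=-4, 1+-5=-4, 5+-5=0 -> [-5, -3, -3, -4, -4, 0]
Stage 4 (OFFSET 1): -5+1=-4, -3+1=-2, -3+1=-2, -4+1=-3, -4+1=-3, 0+1=1 -> [-4, -2, -2, -3, -3, 1]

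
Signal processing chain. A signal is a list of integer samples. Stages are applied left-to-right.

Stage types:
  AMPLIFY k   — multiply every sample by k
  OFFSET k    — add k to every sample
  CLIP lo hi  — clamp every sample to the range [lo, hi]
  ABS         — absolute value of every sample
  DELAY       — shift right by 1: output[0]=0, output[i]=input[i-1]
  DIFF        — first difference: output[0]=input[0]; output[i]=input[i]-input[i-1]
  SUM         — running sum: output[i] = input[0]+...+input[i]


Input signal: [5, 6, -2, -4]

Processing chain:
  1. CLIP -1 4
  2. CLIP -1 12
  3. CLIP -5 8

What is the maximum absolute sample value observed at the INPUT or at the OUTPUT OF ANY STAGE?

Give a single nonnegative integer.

Input: [5, 6, -2, -4] (max |s|=6)
Stage 1 (CLIP -1 4): clip(5,-1,4)=4, clip(6,-1,4)=4, clip(-2,-1,4)=-1, clip(-4,-1,4)=-1 -> [4, 4, -1, -1] (max |s|=4)
Stage 2 (CLIP -1 12): clip(4,-1,12)=4, clip(4,-1,12)=4, clip(-1,-1,12)=-1, clip(-1,-1,12)=-1 -> [4, 4, -1, -1] (max |s|=4)
Stage 3 (CLIP -5 8): clip(4,-5,8)=4, clip(4,-5,8)=4, clip(-1,-5,8)=-1, clip(-1,-5,8)=-1 -> [4, 4, -1, -1] (max |s|=4)
Overall max amplitude: 6

Answer: 6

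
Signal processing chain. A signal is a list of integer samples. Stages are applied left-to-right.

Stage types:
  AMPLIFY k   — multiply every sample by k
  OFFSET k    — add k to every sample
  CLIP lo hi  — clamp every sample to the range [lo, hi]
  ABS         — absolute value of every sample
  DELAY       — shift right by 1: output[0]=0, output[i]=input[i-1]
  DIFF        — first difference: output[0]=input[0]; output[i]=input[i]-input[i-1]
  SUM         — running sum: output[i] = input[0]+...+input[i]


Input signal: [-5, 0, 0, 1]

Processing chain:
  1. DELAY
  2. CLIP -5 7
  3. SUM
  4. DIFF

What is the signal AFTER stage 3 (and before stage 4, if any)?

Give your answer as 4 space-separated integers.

Input: [-5, 0, 0, 1]
Stage 1 (DELAY): [0, -5, 0, 0] = [0, -5, 0, 0] -> [0, -5, 0, 0]
Stage 2 (CLIP -5 7): clip(0,-5,7)=0, clip(-5,-5,7)=-5, clip(0,-5,7)=0, clip(0,-5,7)=0 -> [0, -5, 0, 0]
Stage 3 (SUM): sum[0..0]=0, sum[0..1]=-5, sum[0..2]=-5, sum[0..3]=-5 -> [0, -5, -5, -5]

Answer: 0 -5 -5 -5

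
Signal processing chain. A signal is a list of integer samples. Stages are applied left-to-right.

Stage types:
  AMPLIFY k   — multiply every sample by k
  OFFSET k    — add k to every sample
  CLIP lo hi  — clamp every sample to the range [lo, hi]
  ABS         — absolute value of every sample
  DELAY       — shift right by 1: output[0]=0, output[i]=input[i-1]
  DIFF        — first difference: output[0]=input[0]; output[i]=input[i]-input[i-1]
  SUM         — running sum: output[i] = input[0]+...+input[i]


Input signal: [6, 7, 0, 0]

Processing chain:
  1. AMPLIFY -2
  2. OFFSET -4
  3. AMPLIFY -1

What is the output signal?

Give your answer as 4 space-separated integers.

Input: [6, 7, 0, 0]
Stage 1 (AMPLIFY -2): 6*-2=-12, 7*-2=-14, 0*-2=0, 0*-2=0 -> [-12, -14, 0, 0]
Stage 2 (OFFSET -4): -12+-4=-16, -14+-4=-18, 0+-4=-4, 0+-4=-4 -> [-16, -18, -4, -4]
Stage 3 (AMPLIFY -1): -16*-1=16, -18*-1=18, -4*-1=4, -4*-1=4 -> [16, 18, 4, 4]

Answer: 16 18 4 4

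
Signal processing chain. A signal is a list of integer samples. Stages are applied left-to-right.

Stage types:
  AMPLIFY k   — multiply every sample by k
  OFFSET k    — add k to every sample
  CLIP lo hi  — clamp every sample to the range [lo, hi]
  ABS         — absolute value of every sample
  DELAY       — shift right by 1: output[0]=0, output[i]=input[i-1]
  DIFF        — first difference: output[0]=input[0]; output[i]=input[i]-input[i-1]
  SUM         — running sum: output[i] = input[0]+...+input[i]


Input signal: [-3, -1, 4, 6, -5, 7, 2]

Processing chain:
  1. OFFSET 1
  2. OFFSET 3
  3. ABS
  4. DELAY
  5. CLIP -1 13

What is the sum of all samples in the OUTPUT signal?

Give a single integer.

Input: [-3, -1, 4, 6, -5, 7, 2]
Stage 1 (OFFSET 1): -3+1=-2, -1+1=0, 4+1=5, 6+1=7, -5+1=-4, 7+1=8, 2+1=3 -> [-2, 0, 5, 7, -4, 8, 3]
Stage 2 (OFFSET 3): -2+3=1, 0+3=3, 5+3=8, 7+3=10, -4+3=-1, 8+3=11, 3+3=6 -> [1, 3, 8, 10, -1, 11, 6]
Stage 3 (ABS): |1|=1, |3|=3, |8|=8, |10|=10, |-1|=1, |11|=11, |6|=6 -> [1, 3, 8, 10, 1, 11, 6]
Stage 4 (DELAY): [0, 1, 3, 8, 10, 1, 11] = [0, 1, 3, 8, 10, 1, 11] -> [0, 1, 3, 8, 10, 1, 11]
Stage 5 (CLIP -1 13): clip(0,-1,13)=0, clip(1,-1,13)=1, clip(3,-1,13)=3, clip(8,-1,13)=8, clip(10,-1,13)=10, clip(1,-1,13)=1, clip(11,-1,13)=11 -> [0, 1, 3, 8, 10, 1, 11]
Output sum: 34

Answer: 34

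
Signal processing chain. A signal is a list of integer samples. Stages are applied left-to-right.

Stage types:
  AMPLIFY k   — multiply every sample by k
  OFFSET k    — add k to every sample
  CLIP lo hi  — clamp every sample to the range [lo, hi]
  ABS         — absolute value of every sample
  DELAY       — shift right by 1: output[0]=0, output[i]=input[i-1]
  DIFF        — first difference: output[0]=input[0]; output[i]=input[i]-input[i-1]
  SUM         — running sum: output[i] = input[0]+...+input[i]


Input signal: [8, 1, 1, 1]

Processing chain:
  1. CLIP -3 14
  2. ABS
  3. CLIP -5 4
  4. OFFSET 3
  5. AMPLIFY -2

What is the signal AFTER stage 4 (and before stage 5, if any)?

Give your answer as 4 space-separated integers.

Answer: 7 4 4 4

Derivation:
Input: [8, 1, 1, 1]
Stage 1 (CLIP -3 14): clip(8,-3,14)=8, clip(1,-3,14)=1, clip(1,-3,14)=1, clip(1,-3,14)=1 -> [8, 1, 1, 1]
Stage 2 (ABS): |8|=8, |1|=1, |1|=1, |1|=1 -> [8, 1, 1, 1]
Stage 3 (CLIP -5 4): clip(8,-5,4)=4, clip(1,-5,4)=1, clip(1,-5,4)=1, clip(1,-5,4)=1 -> [4, 1, 1, 1]
Stage 4 (OFFSET 3): 4+3=7, 1+3=4, 1+3=4, 1+3=4 -> [7, 4, 4, 4]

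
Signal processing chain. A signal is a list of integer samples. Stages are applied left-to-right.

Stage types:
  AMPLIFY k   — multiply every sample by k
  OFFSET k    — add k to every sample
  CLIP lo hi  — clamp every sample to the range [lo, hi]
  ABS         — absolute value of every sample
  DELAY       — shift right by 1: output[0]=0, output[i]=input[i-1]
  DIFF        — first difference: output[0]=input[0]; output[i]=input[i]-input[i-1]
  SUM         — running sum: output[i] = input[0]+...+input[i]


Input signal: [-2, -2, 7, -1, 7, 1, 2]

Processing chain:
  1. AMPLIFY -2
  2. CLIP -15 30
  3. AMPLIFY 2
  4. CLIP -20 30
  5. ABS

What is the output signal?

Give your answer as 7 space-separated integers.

Answer: 8 8 20 4 20 4 8

Derivation:
Input: [-2, -2, 7, -1, 7, 1, 2]
Stage 1 (AMPLIFY -2): -2*-2=4, -2*-2=4, 7*-2=-14, -1*-2=2, 7*-2=-14, 1*-2=-2, 2*-2=-4 -> [4, 4, -14, 2, -14, -2, -4]
Stage 2 (CLIP -15 30): clip(4,-15,30)=4, clip(4,-15,30)=4, clip(-14,-15,30)=-14, clip(2,-15,30)=2, clip(-14,-15,30)=-14, clip(-2,-15,30)=-2, clip(-4,-15,30)=-4 -> [4, 4, -14, 2, -14, -2, -4]
Stage 3 (AMPLIFY 2): 4*2=8, 4*2=8, -14*2=-28, 2*2=4, -14*2=-28, -2*2=-4, -4*2=-8 -> [8, 8, -28, 4, -28, -4, -8]
Stage 4 (CLIP -20 30): clip(8,-20,30)=8, clip(8,-20,30)=8, clip(-28,-20,30)=-20, clip(4,-20,30)=4, clip(-28,-20,30)=-20, clip(-4,-20,30)=-4, clip(-8,-20,30)=-8 -> [8, 8, -20, 4, -20, -4, -8]
Stage 5 (ABS): |8|=8, |8|=8, |-20|=20, |4|=4, |-20|=20, |-4|=4, |-8|=8 -> [8, 8, 20, 4, 20, 4, 8]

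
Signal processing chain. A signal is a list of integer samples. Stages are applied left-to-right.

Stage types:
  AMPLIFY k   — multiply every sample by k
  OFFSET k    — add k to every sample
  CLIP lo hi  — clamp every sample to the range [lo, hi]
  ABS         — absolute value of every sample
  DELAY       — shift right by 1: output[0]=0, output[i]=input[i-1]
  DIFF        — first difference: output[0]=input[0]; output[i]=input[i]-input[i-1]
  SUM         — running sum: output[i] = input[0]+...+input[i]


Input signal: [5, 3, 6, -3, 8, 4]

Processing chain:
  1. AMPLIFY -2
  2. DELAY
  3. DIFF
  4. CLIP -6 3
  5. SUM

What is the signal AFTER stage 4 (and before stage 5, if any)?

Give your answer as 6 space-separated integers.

Input: [5, 3, 6, -3, 8, 4]
Stage 1 (AMPLIFY -2): 5*-2=-10, 3*-2=-6, 6*-2=-12, -3*-2=6, 8*-2=-16, 4*-2=-8 -> [-10, -6, -12, 6, -16, -8]
Stage 2 (DELAY): [0, -10, -6, -12, 6, -16] = [0, -10, -6, -12, 6, -16] -> [0, -10, -6, -12, 6, -16]
Stage 3 (DIFF): s[0]=0, -10-0=-10, -6--10=4, -12--6=-6, 6--12=18, -16-6=-22 -> [0, -10, 4, -6, 18, -22]
Stage 4 (CLIP -6 3): clip(0,-6,3)=0, clip(-10,-6,3)=-6, clip(4,-6,3)=3, clip(-6,-6,3)=-6, clip(18,-6,3)=3, clip(-22,-6,3)=-6 -> [0, -6, 3, -6, 3, -6]

Answer: 0 -6 3 -6 3 -6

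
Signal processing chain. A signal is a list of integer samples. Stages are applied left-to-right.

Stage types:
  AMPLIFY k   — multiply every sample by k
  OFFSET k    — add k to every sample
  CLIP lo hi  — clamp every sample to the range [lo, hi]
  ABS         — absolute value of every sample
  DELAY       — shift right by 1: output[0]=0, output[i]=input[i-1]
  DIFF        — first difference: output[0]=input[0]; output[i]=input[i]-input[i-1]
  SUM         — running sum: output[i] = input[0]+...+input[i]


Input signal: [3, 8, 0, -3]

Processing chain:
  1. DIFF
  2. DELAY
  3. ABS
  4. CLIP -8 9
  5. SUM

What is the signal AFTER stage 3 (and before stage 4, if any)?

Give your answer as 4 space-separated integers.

Input: [3, 8, 0, -3]
Stage 1 (DIFF): s[0]=3, 8-3=5, 0-8=-8, -3-0=-3 -> [3, 5, -8, -3]
Stage 2 (DELAY): [0, 3, 5, -8] = [0, 3, 5, -8] -> [0, 3, 5, -8]
Stage 3 (ABS): |0|=0, |3|=3, |5|=5, |-8|=8 -> [0, 3, 5, 8]

Answer: 0 3 5 8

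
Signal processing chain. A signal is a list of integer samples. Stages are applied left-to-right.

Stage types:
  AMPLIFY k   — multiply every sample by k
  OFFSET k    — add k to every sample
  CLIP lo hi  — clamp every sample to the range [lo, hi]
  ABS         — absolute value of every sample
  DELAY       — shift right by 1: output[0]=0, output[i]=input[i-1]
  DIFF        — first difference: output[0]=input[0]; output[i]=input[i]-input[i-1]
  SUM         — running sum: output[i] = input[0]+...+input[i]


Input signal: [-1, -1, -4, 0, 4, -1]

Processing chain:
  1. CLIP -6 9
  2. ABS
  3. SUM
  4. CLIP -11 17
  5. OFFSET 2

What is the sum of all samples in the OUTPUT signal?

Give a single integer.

Input: [-1, -1, -4, 0, 4, -1]
Stage 1 (CLIP -6 9): clip(-1,-6,9)=-1, clip(-1,-6,9)=-1, clip(-4,-6,9)=-4, clip(0,-6,9)=0, clip(4,-6,9)=4, clip(-1,-6,9)=-1 -> [-1, -1, -4, 0, 4, -1]
Stage 2 (ABS): |-1|=1, |-1|=1, |-4|=4, |0|=0, |4|=4, |-1|=1 -> [1, 1, 4, 0, 4, 1]
Stage 3 (SUM): sum[0..0]=1, sum[0..1]=2, sum[0..2]=6, sum[0..3]=6, sum[0..4]=10, sum[0..5]=11 -> [1, 2, 6, 6, 10, 11]
Stage 4 (CLIP -11 17): clip(1,-11,17)=1, clip(2,-11,17)=2, clip(6,-11,17)=6, clip(6,-11,17)=6, clip(10,-11,17)=10, clip(11,-11,17)=11 -> [1, 2, 6, 6, 10, 11]
Stage 5 (OFFSET 2): 1+2=3, 2+2=4, 6+2=8, 6+2=8, 10+2=12, 11+2=13 -> [3, 4, 8, 8, 12, 13]
Output sum: 48

Answer: 48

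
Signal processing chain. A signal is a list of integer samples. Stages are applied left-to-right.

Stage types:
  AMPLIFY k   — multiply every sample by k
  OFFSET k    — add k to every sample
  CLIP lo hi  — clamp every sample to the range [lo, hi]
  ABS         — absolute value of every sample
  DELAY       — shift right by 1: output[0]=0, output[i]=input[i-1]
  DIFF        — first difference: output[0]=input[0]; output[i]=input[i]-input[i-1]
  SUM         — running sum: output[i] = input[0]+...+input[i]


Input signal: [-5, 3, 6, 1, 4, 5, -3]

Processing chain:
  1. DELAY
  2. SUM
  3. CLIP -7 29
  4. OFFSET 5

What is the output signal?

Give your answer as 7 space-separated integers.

Input: [-5, 3, 6, 1, 4, 5, -3]
Stage 1 (DELAY): [0, -5, 3, 6, 1, 4, 5] = [0, -5, 3, 6, 1, 4, 5] -> [0, -5, 3, 6, 1, 4, 5]
Stage 2 (SUM): sum[0..0]=0, sum[0..1]=-5, sum[0..2]=-2, sum[0..3]=4, sum[0..4]=5, sum[0..5]=9, sum[0..6]=14 -> [0, -5, -2, 4, 5, 9, 14]
Stage 3 (CLIP -7 29): clip(0,-7,29)=0, clip(-5,-7,29)=-5, clip(-2,-7,29)=-2, clip(4,-7,29)=4, clip(5,-7,29)=5, clip(9,-7,29)=9, clip(14,-7,29)=14 -> [0, -5, -2, 4, 5, 9, 14]
Stage 4 (OFFSET 5): 0+5=5, -5+5=0, -2+5=3, 4+5=9, 5+5=10, 9+5=14, 14+5=19 -> [5, 0, 3, 9, 10, 14, 19]

Answer: 5 0 3 9 10 14 19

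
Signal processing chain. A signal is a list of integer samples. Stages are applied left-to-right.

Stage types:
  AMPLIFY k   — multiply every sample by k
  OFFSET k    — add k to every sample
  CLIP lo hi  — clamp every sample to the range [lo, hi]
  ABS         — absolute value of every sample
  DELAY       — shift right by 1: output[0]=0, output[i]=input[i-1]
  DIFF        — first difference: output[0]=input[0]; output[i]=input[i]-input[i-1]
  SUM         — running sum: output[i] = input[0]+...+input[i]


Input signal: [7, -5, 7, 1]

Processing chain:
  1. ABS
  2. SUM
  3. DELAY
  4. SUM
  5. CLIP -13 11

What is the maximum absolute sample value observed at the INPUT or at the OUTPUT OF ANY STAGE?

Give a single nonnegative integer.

Input: [7, -5, 7, 1] (max |s|=7)
Stage 1 (ABS): |7|=7, |-5|=5, |7|=7, |1|=1 -> [7, 5, 7, 1] (max |s|=7)
Stage 2 (SUM): sum[0..0]=7, sum[0..1]=12, sum[0..2]=19, sum[0..3]=20 -> [7, 12, 19, 20] (max |s|=20)
Stage 3 (DELAY): [0, 7, 12, 19] = [0, 7, 12, 19] -> [0, 7, 12, 19] (max |s|=19)
Stage 4 (SUM): sum[0..0]=0, sum[0..1]=7, sum[0..2]=19, sum[0..3]=38 -> [0, 7, 19, 38] (max |s|=38)
Stage 5 (CLIP -13 11): clip(0,-13,11)=0, clip(7,-13,11)=7, clip(19,-13,11)=11, clip(38,-13,11)=11 -> [0, 7, 11, 11] (max |s|=11)
Overall max amplitude: 38

Answer: 38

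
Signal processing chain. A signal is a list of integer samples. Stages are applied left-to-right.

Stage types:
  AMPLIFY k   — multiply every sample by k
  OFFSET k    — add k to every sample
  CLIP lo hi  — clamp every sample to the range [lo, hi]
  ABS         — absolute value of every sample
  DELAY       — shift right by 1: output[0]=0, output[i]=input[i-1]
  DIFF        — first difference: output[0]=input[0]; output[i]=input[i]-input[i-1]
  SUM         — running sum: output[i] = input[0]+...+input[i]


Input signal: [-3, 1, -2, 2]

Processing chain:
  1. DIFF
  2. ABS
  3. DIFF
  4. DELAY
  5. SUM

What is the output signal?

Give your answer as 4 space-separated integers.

Input: [-3, 1, -2, 2]
Stage 1 (DIFF): s[0]=-3, 1--3=4, -2-1=-3, 2--2=4 -> [-3, 4, -3, 4]
Stage 2 (ABS): |-3|=3, |4|=4, |-3|=3, |4|=4 -> [3, 4, 3, 4]
Stage 3 (DIFF): s[0]=3, 4-3=1, 3-4=-1, 4-3=1 -> [3, 1, -1, 1]
Stage 4 (DELAY): [0, 3, 1, -1] = [0, 3, 1, -1] -> [0, 3, 1, -1]
Stage 5 (SUM): sum[0..0]=0, sum[0..1]=3, sum[0..2]=4, sum[0..3]=3 -> [0, 3, 4, 3]

Answer: 0 3 4 3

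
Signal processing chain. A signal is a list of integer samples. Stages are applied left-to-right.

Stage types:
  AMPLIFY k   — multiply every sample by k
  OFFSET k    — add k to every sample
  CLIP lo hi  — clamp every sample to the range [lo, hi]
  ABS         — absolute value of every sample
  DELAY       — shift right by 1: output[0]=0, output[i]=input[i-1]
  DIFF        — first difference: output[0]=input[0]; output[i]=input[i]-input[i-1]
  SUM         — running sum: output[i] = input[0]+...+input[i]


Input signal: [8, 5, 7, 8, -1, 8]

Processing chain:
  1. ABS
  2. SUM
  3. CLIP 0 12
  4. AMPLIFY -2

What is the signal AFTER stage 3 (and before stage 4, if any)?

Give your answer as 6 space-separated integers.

Answer: 8 12 12 12 12 12

Derivation:
Input: [8, 5, 7, 8, -1, 8]
Stage 1 (ABS): |8|=8, |5|=5, |7|=7, |8|=8, |-1|=1, |8|=8 -> [8, 5, 7, 8, 1, 8]
Stage 2 (SUM): sum[0..0]=8, sum[0..1]=13, sum[0..2]=20, sum[0..3]=28, sum[0..4]=29, sum[0..5]=37 -> [8, 13, 20, 28, 29, 37]
Stage 3 (CLIP 0 12): clip(8,0,12)=8, clip(13,0,12)=12, clip(20,0,12)=12, clip(28,0,12)=12, clip(29,0,12)=12, clip(37,0,12)=12 -> [8, 12, 12, 12, 12, 12]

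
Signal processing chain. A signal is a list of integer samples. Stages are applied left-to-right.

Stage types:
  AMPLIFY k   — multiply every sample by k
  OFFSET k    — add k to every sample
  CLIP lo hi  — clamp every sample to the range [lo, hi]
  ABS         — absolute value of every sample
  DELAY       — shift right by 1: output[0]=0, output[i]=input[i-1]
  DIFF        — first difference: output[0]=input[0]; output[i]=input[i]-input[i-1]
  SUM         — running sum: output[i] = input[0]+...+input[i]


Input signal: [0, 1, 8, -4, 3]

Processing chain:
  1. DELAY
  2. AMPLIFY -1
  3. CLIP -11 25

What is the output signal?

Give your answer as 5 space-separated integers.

Input: [0, 1, 8, -4, 3]
Stage 1 (DELAY): [0, 0, 1, 8, -4] = [0, 0, 1, 8, -4] -> [0, 0, 1, 8, -4]
Stage 2 (AMPLIFY -1): 0*-1=0, 0*-1=0, 1*-1=-1, 8*-1=-8, -4*-1=4 -> [0, 0, -1, -8, 4]
Stage 3 (CLIP -11 25): clip(0,-11,25)=0, clip(0,-11,25)=0, clip(-1,-11,25)=-1, clip(-8,-11,25)=-8, clip(4,-11,25)=4 -> [0, 0, -1, -8, 4]

Answer: 0 0 -1 -8 4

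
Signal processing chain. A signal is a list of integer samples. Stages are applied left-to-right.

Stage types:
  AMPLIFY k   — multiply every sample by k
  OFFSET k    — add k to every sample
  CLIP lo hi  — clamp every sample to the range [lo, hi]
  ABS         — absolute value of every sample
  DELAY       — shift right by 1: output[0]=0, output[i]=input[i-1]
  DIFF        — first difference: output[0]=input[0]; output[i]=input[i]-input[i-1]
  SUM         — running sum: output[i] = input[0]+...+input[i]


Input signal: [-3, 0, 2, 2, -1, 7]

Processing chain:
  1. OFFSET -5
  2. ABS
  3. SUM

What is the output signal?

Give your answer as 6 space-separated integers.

Input: [-3, 0, 2, 2, -1, 7]
Stage 1 (OFFSET -5): -3+-5=-8, 0+-5=-5, 2+-5=-3, 2+-5=-3, -1+-5=-6, 7+-5=2 -> [-8, -5, -3, -3, -6, 2]
Stage 2 (ABS): |-8|=8, |-5|=5, |-3|=3, |-3|=3, |-6|=6, |2|=2 -> [8, 5, 3, 3, 6, 2]
Stage 3 (SUM): sum[0..0]=8, sum[0..1]=13, sum[0..2]=16, sum[0..3]=19, sum[0..4]=25, sum[0..5]=27 -> [8, 13, 16, 19, 25, 27]

Answer: 8 13 16 19 25 27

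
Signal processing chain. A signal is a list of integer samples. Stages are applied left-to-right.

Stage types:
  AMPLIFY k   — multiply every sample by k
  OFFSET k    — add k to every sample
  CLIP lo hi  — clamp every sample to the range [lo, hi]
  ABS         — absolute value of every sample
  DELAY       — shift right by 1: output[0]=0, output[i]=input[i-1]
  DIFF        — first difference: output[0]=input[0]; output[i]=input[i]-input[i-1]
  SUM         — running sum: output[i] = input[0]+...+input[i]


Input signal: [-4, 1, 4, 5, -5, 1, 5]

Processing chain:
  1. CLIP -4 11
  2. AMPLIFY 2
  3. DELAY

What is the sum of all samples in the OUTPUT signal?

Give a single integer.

Answer: 6

Derivation:
Input: [-4, 1, 4, 5, -5, 1, 5]
Stage 1 (CLIP -4 11): clip(-4,-4,11)=-4, clip(1,-4,11)=1, clip(4,-4,11)=4, clip(5,-4,11)=5, clip(-5,-4,11)=-4, clip(1,-4,11)=1, clip(5,-4,11)=5 -> [-4, 1, 4, 5, -4, 1, 5]
Stage 2 (AMPLIFY 2): -4*2=-8, 1*2=2, 4*2=8, 5*2=10, -4*2=-8, 1*2=2, 5*2=10 -> [-8, 2, 8, 10, -8, 2, 10]
Stage 3 (DELAY): [0, -8, 2, 8, 10, -8, 2] = [0, -8, 2, 8, 10, -8, 2] -> [0, -8, 2, 8, 10, -8, 2]
Output sum: 6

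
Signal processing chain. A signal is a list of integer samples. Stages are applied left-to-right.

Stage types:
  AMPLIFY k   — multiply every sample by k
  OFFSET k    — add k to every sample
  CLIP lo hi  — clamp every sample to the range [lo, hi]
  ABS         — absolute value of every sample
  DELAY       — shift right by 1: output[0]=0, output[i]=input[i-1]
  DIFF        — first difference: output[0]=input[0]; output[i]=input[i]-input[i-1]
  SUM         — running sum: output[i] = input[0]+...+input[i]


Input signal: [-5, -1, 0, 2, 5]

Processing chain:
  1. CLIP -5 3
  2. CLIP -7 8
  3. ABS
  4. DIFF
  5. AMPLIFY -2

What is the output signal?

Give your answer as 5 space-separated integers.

Answer: -10 8 2 -4 -2

Derivation:
Input: [-5, -1, 0, 2, 5]
Stage 1 (CLIP -5 3): clip(-5,-5,3)=-5, clip(-1,-5,3)=-1, clip(0,-5,3)=0, clip(2,-5,3)=2, clip(5,-5,3)=3 -> [-5, -1, 0, 2, 3]
Stage 2 (CLIP -7 8): clip(-5,-7,8)=-5, clip(-1,-7,8)=-1, clip(0,-7,8)=0, clip(2,-7,8)=2, clip(3,-7,8)=3 -> [-5, -1, 0, 2, 3]
Stage 3 (ABS): |-5|=5, |-1|=1, |0|=0, |2|=2, |3|=3 -> [5, 1, 0, 2, 3]
Stage 4 (DIFF): s[0]=5, 1-5=-4, 0-1=-1, 2-0=2, 3-2=1 -> [5, -4, -1, 2, 1]
Stage 5 (AMPLIFY -2): 5*-2=-10, -4*-2=8, -1*-2=2, 2*-2=-4, 1*-2=-2 -> [-10, 8, 2, -4, -2]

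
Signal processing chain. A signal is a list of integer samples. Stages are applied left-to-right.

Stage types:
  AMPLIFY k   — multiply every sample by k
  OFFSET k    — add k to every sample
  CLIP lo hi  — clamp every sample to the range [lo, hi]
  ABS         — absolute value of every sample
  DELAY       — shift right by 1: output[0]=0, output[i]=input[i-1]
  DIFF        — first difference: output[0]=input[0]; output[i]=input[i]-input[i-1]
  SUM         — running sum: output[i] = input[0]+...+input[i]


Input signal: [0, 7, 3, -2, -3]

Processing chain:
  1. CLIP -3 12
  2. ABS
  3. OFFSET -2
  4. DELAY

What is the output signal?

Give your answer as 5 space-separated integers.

Answer: 0 -2 5 1 0

Derivation:
Input: [0, 7, 3, -2, -3]
Stage 1 (CLIP -3 12): clip(0,-3,12)=0, clip(7,-3,12)=7, clip(3,-3,12)=3, clip(-2,-3,12)=-2, clip(-3,-3,12)=-3 -> [0, 7, 3, -2, -3]
Stage 2 (ABS): |0|=0, |7|=7, |3|=3, |-2|=2, |-3|=3 -> [0, 7, 3, 2, 3]
Stage 3 (OFFSET -2): 0+-2=-2, 7+-2=5, 3+-2=1, 2+-2=0, 3+-2=1 -> [-2, 5, 1, 0, 1]
Stage 4 (DELAY): [0, -2, 5, 1, 0] = [0, -2, 5, 1, 0] -> [0, -2, 5, 1, 0]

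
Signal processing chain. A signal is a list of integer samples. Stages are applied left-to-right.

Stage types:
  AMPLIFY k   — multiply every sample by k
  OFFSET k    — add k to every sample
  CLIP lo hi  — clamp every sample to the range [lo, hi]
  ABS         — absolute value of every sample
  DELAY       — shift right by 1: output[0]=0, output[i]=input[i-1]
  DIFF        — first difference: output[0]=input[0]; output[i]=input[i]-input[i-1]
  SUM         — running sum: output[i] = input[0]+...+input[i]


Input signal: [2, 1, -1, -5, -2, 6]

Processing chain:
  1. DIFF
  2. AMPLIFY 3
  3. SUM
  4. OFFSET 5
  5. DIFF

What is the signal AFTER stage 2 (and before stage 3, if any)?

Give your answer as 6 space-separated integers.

Input: [2, 1, -1, -5, -2, 6]
Stage 1 (DIFF): s[0]=2, 1-2=-1, -1-1=-2, -5--1=-4, -2--5=3, 6--2=8 -> [2, -1, -2, -4, 3, 8]
Stage 2 (AMPLIFY 3): 2*3=6, -1*3=-3, -2*3=-6, -4*3=-12, 3*3=9, 8*3=24 -> [6, -3, -6, -12, 9, 24]

Answer: 6 -3 -6 -12 9 24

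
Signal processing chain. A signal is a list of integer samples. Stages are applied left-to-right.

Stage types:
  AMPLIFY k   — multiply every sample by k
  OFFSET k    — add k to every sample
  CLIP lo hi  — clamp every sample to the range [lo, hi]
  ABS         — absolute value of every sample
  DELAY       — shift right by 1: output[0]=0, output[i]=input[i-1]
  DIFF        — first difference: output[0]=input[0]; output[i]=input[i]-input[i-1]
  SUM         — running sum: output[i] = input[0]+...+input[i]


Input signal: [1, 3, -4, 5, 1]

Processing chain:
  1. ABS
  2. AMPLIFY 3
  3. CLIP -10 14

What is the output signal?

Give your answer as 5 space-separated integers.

Input: [1, 3, -4, 5, 1]
Stage 1 (ABS): |1|=1, |3|=3, |-4|=4, |5|=5, |1|=1 -> [1, 3, 4, 5, 1]
Stage 2 (AMPLIFY 3): 1*3=3, 3*3=9, 4*3=12, 5*3=15, 1*3=3 -> [3, 9, 12, 15, 3]
Stage 3 (CLIP -10 14): clip(3,-10,14)=3, clip(9,-10,14)=9, clip(12,-10,14)=12, clip(15,-10,14)=14, clip(3,-10,14)=3 -> [3, 9, 12, 14, 3]

Answer: 3 9 12 14 3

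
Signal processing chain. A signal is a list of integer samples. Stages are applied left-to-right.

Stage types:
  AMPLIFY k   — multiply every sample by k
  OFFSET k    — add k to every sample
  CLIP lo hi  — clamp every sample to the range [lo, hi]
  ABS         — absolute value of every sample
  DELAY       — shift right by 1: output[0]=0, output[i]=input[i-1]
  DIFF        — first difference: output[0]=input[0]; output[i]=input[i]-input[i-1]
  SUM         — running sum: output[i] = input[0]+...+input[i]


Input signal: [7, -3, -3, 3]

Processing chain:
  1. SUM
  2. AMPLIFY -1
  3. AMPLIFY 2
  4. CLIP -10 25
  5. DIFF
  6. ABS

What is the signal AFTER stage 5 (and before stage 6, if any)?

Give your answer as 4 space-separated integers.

Input: [7, -3, -3, 3]
Stage 1 (SUM): sum[0..0]=7, sum[0..1]=4, sum[0..2]=1, sum[0..3]=4 -> [7, 4, 1, 4]
Stage 2 (AMPLIFY -1): 7*-1=-7, 4*-1=-4, 1*-1=-1, 4*-1=-4 -> [-7, -4, -1, -4]
Stage 3 (AMPLIFY 2): -7*2=-14, -4*2=-8, -1*2=-2, -4*2=-8 -> [-14, -8, -2, -8]
Stage 4 (CLIP -10 25): clip(-14,-10,25)=-10, clip(-8,-10,25)=-8, clip(-2,-10,25)=-2, clip(-8,-10,25)=-8 -> [-10, -8, -2, -8]
Stage 5 (DIFF): s[0]=-10, -8--10=2, -2--8=6, -8--2=-6 -> [-10, 2, 6, -6]

Answer: -10 2 6 -6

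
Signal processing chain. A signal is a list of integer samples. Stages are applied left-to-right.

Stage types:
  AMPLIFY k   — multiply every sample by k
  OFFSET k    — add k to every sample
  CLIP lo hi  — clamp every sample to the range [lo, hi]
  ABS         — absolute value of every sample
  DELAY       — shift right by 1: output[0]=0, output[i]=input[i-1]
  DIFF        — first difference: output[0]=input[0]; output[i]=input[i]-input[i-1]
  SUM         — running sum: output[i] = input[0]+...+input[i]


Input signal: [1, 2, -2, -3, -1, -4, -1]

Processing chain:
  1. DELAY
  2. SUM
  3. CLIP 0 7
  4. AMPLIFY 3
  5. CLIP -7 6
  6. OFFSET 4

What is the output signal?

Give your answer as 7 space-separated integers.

Input: [1, 2, -2, -3, -1, -4, -1]
Stage 1 (DELAY): [0, 1, 2, -2, -3, -1, -4] = [0, 1, 2, -2, -3, -1, -4] -> [0, 1, 2, -2, -3, -1, -4]
Stage 2 (SUM): sum[0..0]=0, sum[0..1]=1, sum[0..2]=3, sum[0..3]=1, sum[0..4]=-2, sum[0..5]=-3, sum[0..6]=-7 -> [0, 1, 3, 1, -2, -3, -7]
Stage 3 (CLIP 0 7): clip(0,0,7)=0, clip(1,0,7)=1, clip(3,0,7)=3, clip(1,0,7)=1, clip(-2,0,7)=0, clip(-3,0,7)=0, clip(-7,0,7)=0 -> [0, 1, 3, 1, 0, 0, 0]
Stage 4 (AMPLIFY 3): 0*3=0, 1*3=3, 3*3=9, 1*3=3, 0*3=0, 0*3=0, 0*3=0 -> [0, 3, 9, 3, 0, 0, 0]
Stage 5 (CLIP -7 6): clip(0,-7,6)=0, clip(3,-7,6)=3, clip(9,-7,6)=6, clip(3,-7,6)=3, clip(0,-7,6)=0, clip(0,-7,6)=0, clip(0,-7,6)=0 -> [0, 3, 6, 3, 0, 0, 0]
Stage 6 (OFFSET 4): 0+4=4, 3+4=7, 6+4=10, 3+4=7, 0+4=4, 0+4=4, 0+4=4 -> [4, 7, 10, 7, 4, 4, 4]

Answer: 4 7 10 7 4 4 4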